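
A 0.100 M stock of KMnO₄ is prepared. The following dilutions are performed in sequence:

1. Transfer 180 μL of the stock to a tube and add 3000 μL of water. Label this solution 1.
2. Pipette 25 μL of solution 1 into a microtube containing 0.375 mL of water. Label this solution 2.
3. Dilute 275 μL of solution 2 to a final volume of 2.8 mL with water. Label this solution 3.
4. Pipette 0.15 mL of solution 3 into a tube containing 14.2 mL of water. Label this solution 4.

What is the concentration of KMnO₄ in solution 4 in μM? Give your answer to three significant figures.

0.363 μM

Step 1: 180 μL + 3000 μL = 3180 μL total → factor 3180/180 = 17.667
Step 2: 25 μL + 0.375 mL = 400 μL total → factor 400/25 = 16
Step 3: 275 μL brought to 2.8 mL → factor 2800/275 = 10.182
Step 4: 0.15 mL + 14.2 mL = 14.35 mL total → factor 14.35/0.15 = 95.667
Overall dilution factor = 17.667 × 16 × 10.182 × 95.667 = 2.7533 × 10^5
Final = 0.100 M / 2.7533 × 10^5 = 3.632 × 10^-7 M = 0.363 μM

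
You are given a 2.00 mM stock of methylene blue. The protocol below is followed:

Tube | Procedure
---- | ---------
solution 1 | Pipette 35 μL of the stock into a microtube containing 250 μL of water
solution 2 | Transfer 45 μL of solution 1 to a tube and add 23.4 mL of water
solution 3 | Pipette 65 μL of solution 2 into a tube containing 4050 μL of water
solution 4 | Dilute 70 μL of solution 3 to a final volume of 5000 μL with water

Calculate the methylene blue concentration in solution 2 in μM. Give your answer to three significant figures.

Step 1: 35 μL + 250 μL = 285 μL total → factor 285/35 = 8.1429
Step 2: 45 μL + 23.4 mL = 23445 μL total → factor 23445/45 = 521
Dilution factor through solution 2 = 8.1429 × 521 = 4242.4
[solution 2] = 2.00 mM / 4242.4 = 0.0004714 mM = 0.471 μM

0.471 μM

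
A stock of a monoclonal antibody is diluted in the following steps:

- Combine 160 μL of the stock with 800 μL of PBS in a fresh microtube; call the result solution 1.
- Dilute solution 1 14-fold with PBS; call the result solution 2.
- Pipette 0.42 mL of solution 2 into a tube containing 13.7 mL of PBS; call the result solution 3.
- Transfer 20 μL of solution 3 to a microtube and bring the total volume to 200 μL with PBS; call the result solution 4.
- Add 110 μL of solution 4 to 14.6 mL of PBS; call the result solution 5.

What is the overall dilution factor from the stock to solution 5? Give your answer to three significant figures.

Step 1: 160 μL + 800 μL = 960 μL total → factor 960/160 = 6
Step 2: 14-fold → factor 14
Step 3: 0.42 mL + 13.7 mL = 14.12 mL total → factor 14.12/0.42 = 33.619
Step 4: 20 μL brought to 200 μL → factor 200/20 = 10
Step 5: 110 μL + 14.6 mL = 14710 μL total → factor 14710/110 = 133.73
Overall dilution factor = 6 × 14 × 33.619 × 10 × 133.73 = 3.7765 × 10^6

3.78 × 10^6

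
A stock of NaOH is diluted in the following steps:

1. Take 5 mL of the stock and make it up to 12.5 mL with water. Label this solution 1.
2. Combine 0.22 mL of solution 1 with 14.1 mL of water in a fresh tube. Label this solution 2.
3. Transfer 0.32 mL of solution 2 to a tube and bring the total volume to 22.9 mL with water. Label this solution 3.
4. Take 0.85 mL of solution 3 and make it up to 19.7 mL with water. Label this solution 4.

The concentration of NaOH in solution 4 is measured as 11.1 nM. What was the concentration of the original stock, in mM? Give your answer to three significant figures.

Step 1: 5 mL brought to 12.5 mL → factor 12.5/5 = 2.5
Step 2: 0.22 mL + 14.1 mL = 14.32 mL total → factor 14.32/0.22 = 65.091
Step 3: 0.32 mL brought to 22.9 mL → factor 22.9/0.32 = 71.562
Step 4: 0.85 mL brought to 19.7 mL → factor 19.7/0.85 = 23.176
Overall dilution factor = 2.5 × 65.091 × 71.562 × 23.176 = 2.6989 × 10^5
Stock = 11.1 nM × 2.6989 × 10^5 = 2.996 × 10^6 nM = 3.00 mM

3.00 mM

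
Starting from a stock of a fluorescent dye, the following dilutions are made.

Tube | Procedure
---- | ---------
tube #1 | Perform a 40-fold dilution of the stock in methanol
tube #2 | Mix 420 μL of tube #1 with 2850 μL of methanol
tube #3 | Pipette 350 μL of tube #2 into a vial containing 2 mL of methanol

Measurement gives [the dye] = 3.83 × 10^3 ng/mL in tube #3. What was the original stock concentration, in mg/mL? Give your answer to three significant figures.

8.01 mg/mL

Step 1: 40-fold → factor 40
Step 2: 420 μL + 2850 μL = 3270 μL total → factor 3270/420 = 7.7857
Step 3: 350 μL + 2 mL = 2350 μL total → factor 2350/350 = 6.7143
Overall dilution factor = 40 × 7.7857 × 6.7143 = 2091
Stock = 3.83 × 10^3 ng/mL × 2091 = 8.009 × 10^6 ng/mL = 8.01 mg/mL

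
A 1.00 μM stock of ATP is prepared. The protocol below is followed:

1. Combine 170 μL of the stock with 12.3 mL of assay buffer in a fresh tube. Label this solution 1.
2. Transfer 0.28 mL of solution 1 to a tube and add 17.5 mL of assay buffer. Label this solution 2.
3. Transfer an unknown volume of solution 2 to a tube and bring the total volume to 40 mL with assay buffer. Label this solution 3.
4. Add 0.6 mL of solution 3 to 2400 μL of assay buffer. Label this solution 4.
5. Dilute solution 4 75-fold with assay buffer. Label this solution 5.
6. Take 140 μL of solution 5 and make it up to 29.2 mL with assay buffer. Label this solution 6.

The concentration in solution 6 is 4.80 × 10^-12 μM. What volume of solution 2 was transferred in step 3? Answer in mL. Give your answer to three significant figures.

Step 1: 170 μL + 12.3 mL = 12470 μL total → factor 12470/170 = 73.353
Step 2: 0.28 mL + 17.5 mL = 17.78 mL total → factor 17.78/0.28 = 63.5
Step 3: v brought to 40 mL → factor = 40 mL/v
Step 4: 0.6 mL + 2400 μL = 3 mL total → factor 3/0.6 = 5
Step 5: 75-fold → factor 75
Step 6: 140 μL brought to 29.2 mL → factor 29200/140 = 208.57
Product of known-step factors = 3.6432 × 10^8
Overall factor = 1.00 μM / (4.80 × 10^-12 μM) = 2.0833 × 10^11
Step-3 factor = 2.0833 × 10^11 / 3.6432 × 10^8 = 571.85
v = 40 mL / 571.85 = 0.0699 mL

0.0699 mL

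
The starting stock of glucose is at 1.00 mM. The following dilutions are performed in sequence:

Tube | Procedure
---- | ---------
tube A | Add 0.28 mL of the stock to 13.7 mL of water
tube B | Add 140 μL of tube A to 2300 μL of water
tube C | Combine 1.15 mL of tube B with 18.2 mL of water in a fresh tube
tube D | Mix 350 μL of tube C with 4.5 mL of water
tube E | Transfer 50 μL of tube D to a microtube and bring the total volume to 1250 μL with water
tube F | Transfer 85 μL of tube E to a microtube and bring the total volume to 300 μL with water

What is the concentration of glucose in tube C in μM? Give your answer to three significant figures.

Step 1: 0.28 mL + 13.7 mL = 13.98 mL total → factor 13.98/0.28 = 49.929
Step 2: 140 μL + 2300 μL = 2440 μL total → factor 2440/140 = 17.429
Step 3: 1.15 mL + 18.2 mL = 19.35 mL total → factor 19.35/1.15 = 16.826
Dilution factor through tube C = 49.929 × 17.429 × 16.826 = 14642
[tube C] = 1.00 mM / 14642 = 6.830 × 10^-5 mM = 0.0683 μM

0.0683 μM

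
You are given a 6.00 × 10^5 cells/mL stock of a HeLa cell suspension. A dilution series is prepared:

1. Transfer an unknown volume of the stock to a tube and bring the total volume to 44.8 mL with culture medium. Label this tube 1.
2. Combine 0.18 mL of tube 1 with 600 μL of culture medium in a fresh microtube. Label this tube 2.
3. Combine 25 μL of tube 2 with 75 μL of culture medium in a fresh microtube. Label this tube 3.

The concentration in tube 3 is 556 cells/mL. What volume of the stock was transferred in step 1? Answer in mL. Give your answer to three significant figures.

Step 1: v brought to 44.8 mL → factor = 44.8 mL/v
Step 2: 0.18 mL + 600 μL = 0.78 mL total → factor 0.78/0.18 = 4.3333
Step 3: 25 μL + 75 μL = 100 μL total → factor 100/25 = 4
Product of known-step factors = 17.333
Overall factor = 6.00 × 10^5 cells/mL / (556 cells/mL) = 1079.1
Step-1 factor = 1079.1 / 17.333 = 62.258
v = 44.8 mL / 62.258 = 0.720 mL

0.720 mL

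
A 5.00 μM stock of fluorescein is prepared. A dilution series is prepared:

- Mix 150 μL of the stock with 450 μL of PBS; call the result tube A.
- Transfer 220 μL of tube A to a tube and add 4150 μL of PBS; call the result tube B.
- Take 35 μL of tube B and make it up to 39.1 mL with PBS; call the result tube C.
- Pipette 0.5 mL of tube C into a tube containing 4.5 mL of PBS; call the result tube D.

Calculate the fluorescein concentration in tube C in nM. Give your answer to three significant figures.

0.0563 nM

Step 1: 150 μL + 450 μL = 600 μL total → factor 600/150 = 4
Step 2: 220 μL + 4150 μL = 4370 μL total → factor 4370/220 = 19.864
Step 3: 35 μL brought to 39.1 mL → factor 39100/35 = 1117.1
Dilution factor through tube C = 4 × 19.864 × 1117.1 = 88762
[tube C] = 5.00 μM / 88762 = 5.633 × 10^-5 μM = 0.0563 nM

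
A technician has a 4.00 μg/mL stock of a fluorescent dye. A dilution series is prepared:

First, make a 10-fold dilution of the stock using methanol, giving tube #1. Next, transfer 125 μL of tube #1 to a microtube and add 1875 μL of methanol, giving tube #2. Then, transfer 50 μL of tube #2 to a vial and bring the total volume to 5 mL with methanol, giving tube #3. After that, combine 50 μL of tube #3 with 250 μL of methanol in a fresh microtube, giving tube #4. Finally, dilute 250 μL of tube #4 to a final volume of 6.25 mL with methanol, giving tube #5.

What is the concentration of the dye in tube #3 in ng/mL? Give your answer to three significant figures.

0.250 ng/mL

Step 1: 10-fold → factor 10
Step 2: 125 μL + 1875 μL = 2000 μL total → factor 2000/125 = 16
Step 3: 50 μL brought to 5 mL → factor 5000/50 = 100
Dilution factor through tube #3 = 10 × 16 × 100 = 16000
[tube #3] = 4.00 μg/mL / 16000 = 0.0002500 μg/mL = 0.250 ng/mL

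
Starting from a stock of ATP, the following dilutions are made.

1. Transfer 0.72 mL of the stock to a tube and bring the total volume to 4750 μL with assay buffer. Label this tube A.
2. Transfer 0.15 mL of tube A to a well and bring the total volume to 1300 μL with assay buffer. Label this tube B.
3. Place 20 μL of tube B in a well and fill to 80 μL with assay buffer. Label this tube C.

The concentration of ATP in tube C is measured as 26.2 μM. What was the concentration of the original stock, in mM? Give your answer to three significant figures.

Step 1: 0.72 mL brought to 4750 μL → factor 4.75/0.72 = 6.5972
Step 2: 0.15 mL brought to 1300 μL → factor 1.3/0.15 = 8.6667
Step 3: 20 μL brought to 80 μL → factor 80/20 = 4
Overall dilution factor = 6.5972 × 8.6667 × 4 = 228.7
Stock = 26.2 μM × 228.7 = 5992 μM = 5.99 mM

5.99 mM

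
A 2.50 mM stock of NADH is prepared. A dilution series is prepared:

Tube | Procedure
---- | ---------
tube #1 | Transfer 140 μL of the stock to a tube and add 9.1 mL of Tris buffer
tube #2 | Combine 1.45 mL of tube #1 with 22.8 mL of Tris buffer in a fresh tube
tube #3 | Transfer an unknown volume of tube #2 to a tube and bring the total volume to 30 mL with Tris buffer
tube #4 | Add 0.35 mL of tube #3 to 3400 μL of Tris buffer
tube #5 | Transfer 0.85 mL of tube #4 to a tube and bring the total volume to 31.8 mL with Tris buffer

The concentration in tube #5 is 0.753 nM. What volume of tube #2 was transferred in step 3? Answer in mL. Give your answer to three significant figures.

4.00 mL

Step 1: 140 μL + 9.1 mL = 9240 μL total → factor 9240/140 = 66
Step 2: 1.45 mL + 22.8 mL = 24.25 mL total → factor 24.25/1.45 = 16.724
Step 3: v brought to 30 mL → factor = 30 mL/v
Step 4: 0.35 mL + 3400 μL = 3.75 mL total → factor 3.75/0.35 = 10.714
Step 5: 0.85 mL brought to 31.8 mL → factor 31.8/0.85 = 37.412
Product of known-step factors = 4.4244 × 10^5
Overall factor = 2.50 mM / (0.753 nM) = 3.3201 × 10^6
Step-3 factor = 3.3201 × 10^6 / 4.4244 × 10^5 = 7.5039
v = 30 mL / 7.5039 = 4.00 mL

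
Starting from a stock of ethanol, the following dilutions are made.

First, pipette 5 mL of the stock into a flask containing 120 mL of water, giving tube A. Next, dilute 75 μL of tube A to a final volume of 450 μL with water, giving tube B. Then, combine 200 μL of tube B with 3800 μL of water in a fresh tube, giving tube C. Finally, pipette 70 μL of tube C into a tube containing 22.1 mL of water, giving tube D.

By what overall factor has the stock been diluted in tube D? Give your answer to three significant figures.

Step 1: 5 mL + 120 mL = 125 mL total → factor 125/5 = 25
Step 2: 75 μL brought to 450 μL → factor 450/75 = 6
Step 3: 200 μL + 3800 μL = 4000 μL total → factor 4000/200 = 20
Step 4: 70 μL + 22.1 mL = 22170 μL total → factor 22170/70 = 316.71
Overall dilution factor = 25 × 6 × 20 × 316.71 = 9.5014 × 10^5

9.50 × 10^5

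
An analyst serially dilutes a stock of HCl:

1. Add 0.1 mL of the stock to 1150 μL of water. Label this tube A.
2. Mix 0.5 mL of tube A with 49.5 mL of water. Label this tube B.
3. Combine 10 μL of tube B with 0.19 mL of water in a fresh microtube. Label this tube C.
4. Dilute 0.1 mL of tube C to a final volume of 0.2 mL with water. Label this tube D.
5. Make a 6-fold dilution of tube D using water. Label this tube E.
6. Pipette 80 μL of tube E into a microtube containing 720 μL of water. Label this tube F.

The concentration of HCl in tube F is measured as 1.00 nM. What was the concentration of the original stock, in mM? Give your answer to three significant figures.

3.00 mM

Step 1: 0.1 mL + 1150 μL = 1.25 mL total → factor 1.25/0.1 = 12.5
Step 2: 0.5 mL + 49.5 mL = 50 mL total → factor 50/0.5 = 100
Step 3: 10 μL + 0.19 mL = 200 μL total → factor 200/10 = 20
Step 4: 0.1 mL brought to 0.2 mL → factor 0.2/0.1 = 2
Step 5: 6-fold → factor 6
Step 6: 80 μL + 720 μL = 800 μL total → factor 800/80 = 10
Overall dilution factor = 12.5 × 100 × 20 × 2 × 6 × 10 = 3 × 10^6
Stock = 1.00 nM × 3 × 10^6 = 3.000 × 10^6 nM = 3.00 mM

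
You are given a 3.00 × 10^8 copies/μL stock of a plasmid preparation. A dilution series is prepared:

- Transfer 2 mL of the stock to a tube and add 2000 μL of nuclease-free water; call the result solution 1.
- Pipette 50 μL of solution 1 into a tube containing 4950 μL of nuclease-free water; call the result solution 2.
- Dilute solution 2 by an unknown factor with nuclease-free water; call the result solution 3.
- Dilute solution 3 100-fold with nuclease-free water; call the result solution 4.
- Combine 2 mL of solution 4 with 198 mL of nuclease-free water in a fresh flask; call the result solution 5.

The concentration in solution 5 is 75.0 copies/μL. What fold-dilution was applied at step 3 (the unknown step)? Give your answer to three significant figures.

2.00-fold

Step 1: 2 mL + 2000 μL = 4 mL total → factor 4/2 = 2
Step 2: 50 μL + 4950 μL = 5000 μL total → factor 5000/50 = 100
Step 3: unknown factor x
Step 4: 100-fold → factor 100
Step 5: 2 mL + 198 mL = 200 mL total → factor 200/2 = 100
Product of known-step factors = 2 × 10^6
Overall factor = 3.00 × 10^8 copies/μL / (75.0 copies/μL) = 4 × 10^6
x = 4 × 10^6 / 2 × 10^6 = 2.00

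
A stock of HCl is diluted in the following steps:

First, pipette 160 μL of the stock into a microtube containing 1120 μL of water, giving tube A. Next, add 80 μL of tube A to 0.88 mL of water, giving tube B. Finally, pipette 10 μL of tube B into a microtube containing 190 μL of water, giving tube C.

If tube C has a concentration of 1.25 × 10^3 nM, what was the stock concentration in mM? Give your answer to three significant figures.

2.40 mM

Step 1: 160 μL + 1120 μL = 1280 μL total → factor 1280/160 = 8
Step 2: 80 μL + 0.88 mL = 960 μL total → factor 960/80 = 12
Step 3: 10 μL + 190 μL = 200 μL total → factor 200/10 = 20
Overall dilution factor = 8 × 12 × 20 = 1920
Stock = 1.25 × 10^3 nM × 1920 = 2.400 × 10^6 nM = 2.40 mM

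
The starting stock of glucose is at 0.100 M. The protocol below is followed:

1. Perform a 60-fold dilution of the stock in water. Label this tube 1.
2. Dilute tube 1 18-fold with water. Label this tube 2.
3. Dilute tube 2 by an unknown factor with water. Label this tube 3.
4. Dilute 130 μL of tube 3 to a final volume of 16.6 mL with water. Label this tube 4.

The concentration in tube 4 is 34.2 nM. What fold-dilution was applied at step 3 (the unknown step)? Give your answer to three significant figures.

Step 1: 60-fold → factor 60
Step 2: 18-fold → factor 18
Step 3: unknown factor x
Step 4: 130 μL brought to 16.6 mL → factor 16600/130 = 127.69
Product of known-step factors = 1.3791 × 10^5
Overall factor = 0.100 M / (34.2 nM) = 2.924 × 10^6
x = 2.924 × 10^6 / 1.3791 × 10^5 = 21.2

21.2-fold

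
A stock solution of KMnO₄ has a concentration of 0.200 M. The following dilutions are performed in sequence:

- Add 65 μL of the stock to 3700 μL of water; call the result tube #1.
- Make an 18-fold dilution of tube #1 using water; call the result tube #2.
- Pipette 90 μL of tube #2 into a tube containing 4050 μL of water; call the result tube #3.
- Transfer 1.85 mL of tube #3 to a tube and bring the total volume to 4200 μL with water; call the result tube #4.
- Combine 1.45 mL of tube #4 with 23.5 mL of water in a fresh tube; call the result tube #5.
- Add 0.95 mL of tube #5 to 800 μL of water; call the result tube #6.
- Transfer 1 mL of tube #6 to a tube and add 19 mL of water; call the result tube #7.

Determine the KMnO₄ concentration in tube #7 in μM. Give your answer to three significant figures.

0.00290 μM

Step 1: 65 μL + 3700 μL = 3765 μL total → factor 3765/65 = 57.923
Step 2: 18-fold → factor 18
Step 3: 90 μL + 4050 μL = 4140 μL total → factor 4140/90 = 46
Step 4: 1.85 mL brought to 4200 μL → factor 4.2/1.85 = 2.2703
Step 5: 1.45 mL + 23.5 mL = 24.95 mL total → factor 24.95/1.45 = 17.207
Step 6: 0.95 mL + 800 μL = 1.75 mL total → factor 1.75/0.95 = 1.8421
Step 7: 1 mL + 19 mL = 20 mL total → factor 20/1 = 20
Overall dilution factor = 57.923 × 18 × 46 × 2.2703 × 17.207 × 1.8421 × 20 = 6.9025 × 10^7
Final = 0.200 M / 6.9025 × 10^7 = 2.898 × 10^-9 M = 0.00290 μM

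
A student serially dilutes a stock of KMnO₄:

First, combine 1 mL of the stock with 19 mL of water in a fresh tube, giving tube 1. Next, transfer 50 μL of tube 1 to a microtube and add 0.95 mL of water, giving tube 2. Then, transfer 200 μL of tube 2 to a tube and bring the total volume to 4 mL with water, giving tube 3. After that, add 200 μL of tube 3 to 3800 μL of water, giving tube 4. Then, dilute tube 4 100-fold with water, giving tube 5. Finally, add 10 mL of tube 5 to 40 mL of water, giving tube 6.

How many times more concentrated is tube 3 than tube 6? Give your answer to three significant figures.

Step 1: 1 mL + 19 mL = 20 mL total → factor 20/1 = 20
Step 2: 50 μL + 0.95 mL = 1000 μL total → factor 1000/50 = 20
Step 3: 200 μL brought to 4 mL → factor 4000/200 = 20
Step 4: 200 μL + 3800 μL = 4000 μL total → factor 4000/200 = 20
Step 5: 100-fold → factor 100
Step 6: 10 mL + 40 mL = 50 mL total → factor 50/10 = 5
Dilution factor to tube 3 = 8000; to tube 6 = 8 × 10^7
[tube 3]/[tube 6] = (factor to tube 6)/(factor to tube 3) = 8 × 10^7/8000 = 1.00 × 10^4

1.00 × 10^4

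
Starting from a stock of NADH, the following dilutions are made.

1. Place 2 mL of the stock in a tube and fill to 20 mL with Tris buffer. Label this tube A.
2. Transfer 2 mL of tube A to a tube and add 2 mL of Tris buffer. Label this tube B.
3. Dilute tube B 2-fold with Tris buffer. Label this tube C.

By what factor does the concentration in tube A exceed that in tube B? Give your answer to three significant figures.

2.00

Step 1: 2 mL brought to 20 mL → factor 20/2 = 10
Step 2: 2 mL + 2 mL = 4 mL total → factor 4/2 = 2
Dilution factor to tube A = 10; to tube B = 20
[tube A]/[tube B] = (factor to tube B)/(factor to tube A) = 20/10 = 2.00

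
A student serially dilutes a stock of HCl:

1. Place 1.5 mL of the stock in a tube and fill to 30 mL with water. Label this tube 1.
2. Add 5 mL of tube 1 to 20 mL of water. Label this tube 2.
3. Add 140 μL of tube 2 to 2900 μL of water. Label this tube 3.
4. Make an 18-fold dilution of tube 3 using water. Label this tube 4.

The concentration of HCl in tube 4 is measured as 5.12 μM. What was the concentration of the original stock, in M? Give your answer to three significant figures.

Step 1: 1.5 mL brought to 30 mL → factor 30/1.5 = 20
Step 2: 5 mL + 20 mL = 25 mL total → factor 25/5 = 5
Step 3: 140 μL + 2900 μL = 3040 μL total → factor 3040/140 = 21.714
Step 4: 18-fold → factor 18
Overall dilution factor = 20 × 5 × 21.714 × 18 = 39086
Stock = 5.12 μM × 39086 = 2.001 × 10^5 μM = 0.200 M

0.200 M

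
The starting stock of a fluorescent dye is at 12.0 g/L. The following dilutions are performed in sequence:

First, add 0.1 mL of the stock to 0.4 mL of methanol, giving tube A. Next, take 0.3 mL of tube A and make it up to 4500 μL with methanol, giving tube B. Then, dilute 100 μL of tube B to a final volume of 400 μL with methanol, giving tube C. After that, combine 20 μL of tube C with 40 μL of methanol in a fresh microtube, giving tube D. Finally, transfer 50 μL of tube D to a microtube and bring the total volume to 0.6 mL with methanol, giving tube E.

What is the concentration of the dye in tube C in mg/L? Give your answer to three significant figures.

Step 1: 0.1 mL + 0.4 mL = 0.5 mL total → factor 0.5/0.1 = 5
Step 2: 0.3 mL brought to 4500 μL → factor 4.5/0.3 = 15
Step 3: 100 μL brought to 400 μL → factor 400/100 = 4
Dilution factor through tube C = 5 × 15 × 4 = 300
[tube C] = 12.0 g/L / 300 = 0.04000 g/L = 40.0 mg/L

40.0 mg/L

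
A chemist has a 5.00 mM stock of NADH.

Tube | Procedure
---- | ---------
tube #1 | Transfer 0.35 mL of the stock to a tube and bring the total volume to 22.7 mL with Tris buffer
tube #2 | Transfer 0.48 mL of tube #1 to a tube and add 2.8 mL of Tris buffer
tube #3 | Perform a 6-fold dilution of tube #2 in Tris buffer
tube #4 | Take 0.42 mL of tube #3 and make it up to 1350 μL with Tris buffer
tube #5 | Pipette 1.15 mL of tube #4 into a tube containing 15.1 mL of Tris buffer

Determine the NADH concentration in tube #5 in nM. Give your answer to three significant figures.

41.4 nM

Step 1: 0.35 mL brought to 22.7 mL → factor 22.7/0.35 = 64.857
Step 2: 0.48 mL + 2.8 mL = 3.28 mL total → factor 3.28/0.48 = 6.8333
Step 3: 6-fold → factor 6
Step 4: 0.42 mL brought to 1350 μL → factor 1.35/0.42 = 3.2143
Step 5: 1.15 mL + 15.1 mL = 16.25 mL total → factor 16.25/1.15 = 14.13
Overall dilution factor = 64.857 × 6.8333 × 6 × 3.2143 × 14.13 = 1.2078 × 10^5
Final = 5.00 mM / 1.2078 × 10^5 = 4.140 × 10^-5 mM = 41.4 nM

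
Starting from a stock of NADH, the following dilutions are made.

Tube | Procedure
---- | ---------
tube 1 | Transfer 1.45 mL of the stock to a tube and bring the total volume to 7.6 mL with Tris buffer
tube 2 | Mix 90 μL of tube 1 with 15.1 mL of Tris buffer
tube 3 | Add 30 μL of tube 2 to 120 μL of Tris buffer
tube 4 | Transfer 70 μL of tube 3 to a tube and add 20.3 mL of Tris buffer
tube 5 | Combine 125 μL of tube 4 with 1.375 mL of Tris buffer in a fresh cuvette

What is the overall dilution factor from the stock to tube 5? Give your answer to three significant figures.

Step 1: 1.45 mL brought to 7.6 mL → factor 7.6/1.45 = 5.2414
Step 2: 90 μL + 15.1 mL = 15190 μL total → factor 15190/90 = 168.78
Step 3: 30 μL + 120 μL = 150 μL total → factor 150/30 = 5
Step 4: 70 μL + 20.3 mL = 20370 μL total → factor 20370/70 = 291
Step 5: 125 μL + 1.375 mL = 1500 μL total → factor 1500/125 = 12
Overall dilution factor = 5.2414 × 168.78 × 5 × 291 × 12 = 1.5446 × 10^7

1.54 × 10^7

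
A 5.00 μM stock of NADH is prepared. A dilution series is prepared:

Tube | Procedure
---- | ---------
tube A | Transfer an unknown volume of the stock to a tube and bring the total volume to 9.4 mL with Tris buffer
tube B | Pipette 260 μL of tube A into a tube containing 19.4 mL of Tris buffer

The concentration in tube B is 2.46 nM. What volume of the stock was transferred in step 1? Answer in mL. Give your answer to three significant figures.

Step 1: v brought to 9.4 mL → factor = 9.4 mL/v
Step 2: 260 μL + 19.4 mL = 19660 μL total → factor 19660/260 = 75.615
Product of known-step factors = 75.615
Overall factor = 5.00 μM / (2.46 nM) = 2032.5
Step-1 factor = 2032.5 / 75.615 = 26.88
v = 9.4 mL / 26.88 = 0.350 mL

0.350 mL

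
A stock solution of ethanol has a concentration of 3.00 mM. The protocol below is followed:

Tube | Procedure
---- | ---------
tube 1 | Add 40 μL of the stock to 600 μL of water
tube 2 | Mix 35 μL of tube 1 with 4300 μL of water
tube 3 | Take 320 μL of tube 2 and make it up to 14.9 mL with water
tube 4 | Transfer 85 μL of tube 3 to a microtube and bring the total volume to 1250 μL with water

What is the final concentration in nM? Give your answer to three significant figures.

Step 1: 40 μL + 600 μL = 640 μL total → factor 640/40 = 16
Step 2: 35 μL + 4300 μL = 4335 μL total → factor 4335/35 = 123.86
Step 3: 320 μL brought to 14.9 mL → factor 14900/320 = 46.562
Step 4: 85 μL brought to 1250 μL → factor 1250/85 = 14.706
Overall dilution factor = 16 × 123.86 × 46.562 × 14.706 = 1.357 × 10^6
Final = 3.00 mM / 1.357 × 10^6 = 2.211 × 10^-6 mM = 2.21 nM

2.21 nM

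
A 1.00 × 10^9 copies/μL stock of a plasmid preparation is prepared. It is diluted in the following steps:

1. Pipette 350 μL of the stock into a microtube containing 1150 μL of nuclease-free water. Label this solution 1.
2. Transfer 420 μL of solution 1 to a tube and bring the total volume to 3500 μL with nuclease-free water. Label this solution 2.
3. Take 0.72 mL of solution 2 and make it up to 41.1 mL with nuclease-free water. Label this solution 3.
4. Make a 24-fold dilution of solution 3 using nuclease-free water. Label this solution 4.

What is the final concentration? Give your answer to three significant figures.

2.04 × 10^4 copies/μL

Step 1: 350 μL + 1150 μL = 1500 μL total → factor 1500/350 = 4.2857
Step 2: 420 μL brought to 3500 μL → factor 3500/420 = 8.3333
Step 3: 0.72 mL brought to 41.1 mL → factor 41.1/0.72 = 57.083
Step 4: 24-fold → factor 24
Overall dilution factor = 4.2857 × 8.3333 × 57.083 × 24 = 48929
Final = 1.00 × 10^9 copies/μL / 48929 = 2.04 × 10^4 copies/μL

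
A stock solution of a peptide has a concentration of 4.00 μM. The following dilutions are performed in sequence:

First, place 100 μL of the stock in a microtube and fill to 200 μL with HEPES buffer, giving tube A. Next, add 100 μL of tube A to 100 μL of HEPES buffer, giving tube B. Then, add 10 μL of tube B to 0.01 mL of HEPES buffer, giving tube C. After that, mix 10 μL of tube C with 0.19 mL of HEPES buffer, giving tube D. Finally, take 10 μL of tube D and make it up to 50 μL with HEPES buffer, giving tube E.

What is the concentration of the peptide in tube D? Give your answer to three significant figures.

0.0250 μM

Step 1: 100 μL brought to 200 μL → factor 200/100 = 2
Step 2: 100 μL + 100 μL = 200 μL total → factor 200/100 = 2
Step 3: 10 μL + 0.01 mL = 20 μL total → factor 20/10 = 2
Step 4: 10 μL + 0.19 mL = 200 μL total → factor 200/10 = 20
Dilution factor through tube D = 2 × 2 × 2 × 20 = 160
[tube D] = 4.00 μM / 160 = 0.0250 μM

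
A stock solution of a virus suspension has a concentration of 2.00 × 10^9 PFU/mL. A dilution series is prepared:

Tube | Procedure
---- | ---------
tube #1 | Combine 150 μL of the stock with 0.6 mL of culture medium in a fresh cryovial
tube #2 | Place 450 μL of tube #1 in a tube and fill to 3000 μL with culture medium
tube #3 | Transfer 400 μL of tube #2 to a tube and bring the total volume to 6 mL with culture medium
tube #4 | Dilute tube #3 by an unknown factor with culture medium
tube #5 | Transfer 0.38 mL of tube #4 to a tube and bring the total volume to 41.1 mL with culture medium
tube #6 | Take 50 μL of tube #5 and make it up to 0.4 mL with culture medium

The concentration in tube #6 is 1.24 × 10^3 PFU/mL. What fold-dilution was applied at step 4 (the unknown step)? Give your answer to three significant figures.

3.73-fold

Step 1: 150 μL + 0.6 mL = 750 μL total → factor 750/150 = 5
Step 2: 450 μL brought to 3000 μL → factor 3000/450 = 6.6667
Step 3: 400 μL brought to 6 mL → factor 6000/400 = 15
Step 4: unknown factor x
Step 5: 0.38 mL brought to 41.1 mL → factor 41.1/0.38 = 108.16
Step 6: 50 μL brought to 0.4 mL → factor 400/50 = 8
Product of known-step factors = 4.3263 × 10^5
Overall factor = 2.00 × 10^9 PFU/mL / (1.24 × 10^3 PFU/mL) = 1.6129 × 10^6
x = 1.6129 × 10^6 / 4.3263 × 10^5 = 3.73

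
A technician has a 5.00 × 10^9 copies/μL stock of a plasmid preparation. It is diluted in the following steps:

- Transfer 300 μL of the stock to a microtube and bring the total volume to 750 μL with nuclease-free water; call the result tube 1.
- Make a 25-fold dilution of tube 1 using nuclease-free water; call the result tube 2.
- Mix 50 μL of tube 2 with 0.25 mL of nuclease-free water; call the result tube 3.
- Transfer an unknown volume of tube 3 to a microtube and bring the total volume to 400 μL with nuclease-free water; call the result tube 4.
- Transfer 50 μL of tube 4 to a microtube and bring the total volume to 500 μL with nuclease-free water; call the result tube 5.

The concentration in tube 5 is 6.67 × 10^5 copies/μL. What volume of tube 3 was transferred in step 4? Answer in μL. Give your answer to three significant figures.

200 μL

Step 1: 300 μL brought to 750 μL → factor 750/300 = 2.5
Step 2: 25-fold → factor 25
Step 3: 50 μL + 0.25 mL = 300 μL total → factor 300/50 = 6
Step 4: v brought to 400 μL → factor = 400 μL/v
Step 5: 50 μL brought to 500 μL → factor 500/50 = 10
Product of known-step factors = 3750
Overall factor = 5.00 × 10^9 copies/μL / (6.67 × 10^5 copies/μL) = 7496.3
Step-4 factor = 7496.3 / 3750 = 1.999
v = 400 μL / 1.999 = 200 μL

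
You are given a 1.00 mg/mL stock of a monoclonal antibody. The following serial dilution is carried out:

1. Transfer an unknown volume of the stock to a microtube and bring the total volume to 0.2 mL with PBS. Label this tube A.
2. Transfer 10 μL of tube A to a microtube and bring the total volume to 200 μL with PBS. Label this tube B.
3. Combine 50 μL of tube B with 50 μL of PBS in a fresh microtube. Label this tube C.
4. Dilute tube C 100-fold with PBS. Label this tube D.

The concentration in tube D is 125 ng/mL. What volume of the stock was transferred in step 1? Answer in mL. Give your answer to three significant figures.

0.100 mL

Step 1: v brought to 0.2 mL → factor = 0.2 mL/v
Step 2: 10 μL brought to 200 μL → factor 200/10 = 20
Step 3: 50 μL + 50 μL = 100 μL total → factor 100/50 = 2
Step 4: 100-fold → factor 100
Product of known-step factors = 4000
Overall factor = 1.00 mg/mL / (125 ng/mL) = 8000
Step-1 factor = 8000 / 4000 = 2
v = 0.2 mL / 2 = 0.100 mL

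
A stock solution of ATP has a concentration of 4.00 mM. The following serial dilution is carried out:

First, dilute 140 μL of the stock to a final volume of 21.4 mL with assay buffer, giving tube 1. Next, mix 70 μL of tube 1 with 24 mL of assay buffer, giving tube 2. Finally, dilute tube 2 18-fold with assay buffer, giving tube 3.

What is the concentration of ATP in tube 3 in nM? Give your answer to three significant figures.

4.23 nM

Step 1: 140 μL brought to 21.4 mL → factor 21400/140 = 152.86
Step 2: 70 μL + 24 mL = 24070 μL total → factor 24070/70 = 343.86
Step 3: 18-fold → factor 18
Overall dilution factor = 152.86 × 343.86 × 18 = 9.461 × 10^5
Final = 4.00 mM / 9.461 × 10^5 = 4.228 × 10^-6 mM = 4.23 nM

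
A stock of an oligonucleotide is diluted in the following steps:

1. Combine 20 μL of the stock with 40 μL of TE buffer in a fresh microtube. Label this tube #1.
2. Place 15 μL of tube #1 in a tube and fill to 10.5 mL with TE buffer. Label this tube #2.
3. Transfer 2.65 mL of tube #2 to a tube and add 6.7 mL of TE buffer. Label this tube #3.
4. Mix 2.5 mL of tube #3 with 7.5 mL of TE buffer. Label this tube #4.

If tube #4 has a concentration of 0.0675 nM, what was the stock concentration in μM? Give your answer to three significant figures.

Step 1: 20 μL + 40 μL = 60 μL total → factor 60/20 = 3
Step 2: 15 μL brought to 10.5 mL → factor 10500/15 = 700
Step 3: 2.65 mL + 6.7 mL = 9.35 mL total → factor 9.35/2.65 = 3.5283
Step 4: 2.5 mL + 7.5 mL = 10 mL total → factor 10/2.5 = 4
Overall dilution factor = 3 × 700 × 3.5283 × 4 = 29638
Stock = 0.0675 nM × 29638 = 2001 nM = 2.00 μM

2.00 μM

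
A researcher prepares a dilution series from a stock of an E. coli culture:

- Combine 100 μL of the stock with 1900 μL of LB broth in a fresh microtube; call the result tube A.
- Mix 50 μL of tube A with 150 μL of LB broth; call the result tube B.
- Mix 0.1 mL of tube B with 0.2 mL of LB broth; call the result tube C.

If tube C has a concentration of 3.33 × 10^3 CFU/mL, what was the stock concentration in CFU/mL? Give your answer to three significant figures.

7.99 × 10^5 CFU/mL

Step 1: 100 μL + 1900 μL = 2000 μL total → factor 2000/100 = 20
Step 2: 50 μL + 150 μL = 200 μL total → factor 200/50 = 4
Step 3: 0.1 mL + 0.2 mL = 0.3 mL total → factor 0.3/0.1 = 3
Overall dilution factor = 20 × 4 × 3 = 240
Stock = 3.33 × 10^3 CFU/mL × 240 = 7.99 × 10^5 CFU/mL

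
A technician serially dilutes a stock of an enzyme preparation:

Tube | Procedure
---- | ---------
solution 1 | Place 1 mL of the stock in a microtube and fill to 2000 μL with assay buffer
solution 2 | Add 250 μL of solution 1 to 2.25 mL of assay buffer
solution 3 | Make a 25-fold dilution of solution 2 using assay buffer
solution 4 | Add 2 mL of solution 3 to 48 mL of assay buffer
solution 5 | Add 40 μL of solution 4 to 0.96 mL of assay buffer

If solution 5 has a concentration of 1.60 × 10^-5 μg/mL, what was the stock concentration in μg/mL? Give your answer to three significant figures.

Step 1: 1 mL brought to 2000 μL → factor 2/1 = 2
Step 2: 250 μL + 2.25 mL = 2500 μL total → factor 2500/250 = 10
Step 3: 25-fold → factor 25
Step 4: 2 mL + 48 mL = 50 mL total → factor 50/2 = 25
Step 5: 40 μL + 0.96 mL = 1000 μL total → factor 1000/40 = 25
Overall dilution factor = 2 × 10 × 25 × 25 × 25 = 3.125 × 10^5
Stock = 1.60 × 10^-5 μg/mL × 3.125 × 10^5 = 5.00 μg/mL

5.00 μg/mL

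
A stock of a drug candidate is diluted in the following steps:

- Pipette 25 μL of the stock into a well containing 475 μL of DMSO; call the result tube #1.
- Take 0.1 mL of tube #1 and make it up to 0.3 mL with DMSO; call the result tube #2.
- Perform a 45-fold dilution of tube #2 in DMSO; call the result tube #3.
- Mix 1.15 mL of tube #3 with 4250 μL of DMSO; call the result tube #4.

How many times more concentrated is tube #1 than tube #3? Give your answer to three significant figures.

Step 1: 25 μL + 475 μL = 500 μL total → factor 500/25 = 20
Step 2: 0.1 mL brought to 0.3 mL → factor 0.3/0.1 = 3
Step 3: 45-fold → factor 45
Dilution factor to tube #1 = 20; to tube #3 = 2700
[tube #1]/[tube #3] = (factor to tube #3)/(factor to tube #1) = 2700/20 = 135

135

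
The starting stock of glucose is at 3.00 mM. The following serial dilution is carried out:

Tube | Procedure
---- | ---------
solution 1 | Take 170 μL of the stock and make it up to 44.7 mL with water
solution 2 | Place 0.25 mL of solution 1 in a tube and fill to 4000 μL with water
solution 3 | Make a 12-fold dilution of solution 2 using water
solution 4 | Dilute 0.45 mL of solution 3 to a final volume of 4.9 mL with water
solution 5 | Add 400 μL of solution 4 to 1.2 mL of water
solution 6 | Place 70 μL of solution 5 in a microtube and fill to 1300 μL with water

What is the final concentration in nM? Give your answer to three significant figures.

0.0735 nM

Step 1: 170 μL brought to 44.7 mL → factor 44700/170 = 262.94
Step 2: 0.25 mL brought to 4000 μL → factor 4/0.25 = 16
Step 3: 12-fold → factor 12
Step 4: 0.45 mL brought to 4.9 mL → factor 4.9/0.45 = 10.889
Step 5: 400 μL + 1.2 mL = 1600 μL total → factor 1600/400 = 4
Step 6: 70 μL brought to 1300 μL → factor 1300/70 = 18.571
Overall dilution factor = 262.94 × 16 × 12 × 10.889 × 4 × 18.571 = 4.0837 × 10^7
Final = 3.00 mM / 4.0837 × 10^7 = 7.346 × 10^-8 mM = 0.0735 nM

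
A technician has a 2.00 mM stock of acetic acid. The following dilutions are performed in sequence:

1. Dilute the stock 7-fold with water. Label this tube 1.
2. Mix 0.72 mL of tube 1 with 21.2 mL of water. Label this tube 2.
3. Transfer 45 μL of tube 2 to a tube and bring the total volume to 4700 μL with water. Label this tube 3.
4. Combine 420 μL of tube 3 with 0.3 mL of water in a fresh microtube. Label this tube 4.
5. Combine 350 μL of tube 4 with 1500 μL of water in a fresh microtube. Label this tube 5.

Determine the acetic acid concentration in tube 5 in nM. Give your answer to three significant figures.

Step 1: 7-fold → factor 7
Step 2: 0.72 mL + 21.2 mL = 21.92 mL total → factor 21.92/0.72 = 30.444
Step 3: 45 μL brought to 4700 μL → factor 4700/45 = 104.44
Step 4: 420 μL + 0.3 mL = 720 μL total → factor 720/420 = 1.7143
Step 5: 350 μL + 1500 μL = 1850 μL total → factor 1850/350 = 5.2857
Overall dilution factor = 7 × 30.444 × 104.44 × 1.7143 × 5.2857 = 2.0169 × 10^5
Final = 2.00 mM / 2.0169 × 10^5 = 9.916 × 10^-6 mM = 9.92 nM

9.92 nM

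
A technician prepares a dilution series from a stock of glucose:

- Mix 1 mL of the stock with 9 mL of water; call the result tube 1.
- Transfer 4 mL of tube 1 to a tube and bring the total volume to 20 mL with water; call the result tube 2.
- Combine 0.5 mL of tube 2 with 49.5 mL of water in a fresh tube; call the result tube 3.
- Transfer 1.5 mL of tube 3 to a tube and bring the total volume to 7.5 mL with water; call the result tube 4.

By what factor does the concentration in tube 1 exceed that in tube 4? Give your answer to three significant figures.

2.50 × 10^3

Step 1: 1 mL + 9 mL = 10 mL total → factor 10/1 = 10
Step 2: 4 mL brought to 20 mL → factor 20/4 = 5
Step 3: 0.5 mL + 49.5 mL = 50 mL total → factor 50/0.5 = 100
Step 4: 1.5 mL brought to 7.5 mL → factor 7.5/1.5 = 5
Dilution factor to tube 1 = 10; to tube 4 = 25000
[tube 1]/[tube 4] = (factor to tube 4)/(factor to tube 1) = 25000/10 = 2.50 × 10^3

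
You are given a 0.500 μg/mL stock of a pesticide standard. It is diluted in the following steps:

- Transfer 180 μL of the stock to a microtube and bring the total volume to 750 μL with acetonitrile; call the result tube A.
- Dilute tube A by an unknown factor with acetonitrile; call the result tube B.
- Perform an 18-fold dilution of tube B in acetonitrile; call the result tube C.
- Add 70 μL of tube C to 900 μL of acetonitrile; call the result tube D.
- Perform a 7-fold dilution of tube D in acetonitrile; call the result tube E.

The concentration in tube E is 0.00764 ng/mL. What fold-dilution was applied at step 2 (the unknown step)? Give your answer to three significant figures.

9.00-fold

Step 1: 180 μL brought to 750 μL → factor 750/180 = 4.1667
Step 2: unknown factor x
Step 3: 18-fold → factor 18
Step 4: 70 μL + 900 μL = 970 μL total → factor 970/70 = 13.857
Step 5: 7-fold → factor 7
Product of known-step factors = 7275
Overall factor = 0.500 μg/mL / (0.00764 ng/mL) = 65445
x = 65445 / 7275 = 9.00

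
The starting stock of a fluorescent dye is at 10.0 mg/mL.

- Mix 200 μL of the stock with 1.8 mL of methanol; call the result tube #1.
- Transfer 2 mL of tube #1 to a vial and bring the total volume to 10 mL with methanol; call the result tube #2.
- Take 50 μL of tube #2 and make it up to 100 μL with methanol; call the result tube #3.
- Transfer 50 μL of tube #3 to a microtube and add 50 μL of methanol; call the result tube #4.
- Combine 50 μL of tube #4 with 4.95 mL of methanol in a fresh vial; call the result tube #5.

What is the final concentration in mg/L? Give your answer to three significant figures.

0.500 mg/L

Step 1: 200 μL + 1.8 mL = 2000 μL total → factor 2000/200 = 10
Step 2: 2 mL brought to 10 mL → factor 10/2 = 5
Step 3: 50 μL brought to 100 μL → factor 100/50 = 2
Step 4: 50 μL + 50 μL = 100 μL total → factor 100/50 = 2
Step 5: 50 μL + 4.95 mL = 5000 μL total → factor 5000/50 = 100
Overall dilution factor = 10 × 5 × 2 × 2 × 100 = 20000
Final = 10.0 mg/mL / 20000 = 0.0005000 mg/mL = 0.500 mg/L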